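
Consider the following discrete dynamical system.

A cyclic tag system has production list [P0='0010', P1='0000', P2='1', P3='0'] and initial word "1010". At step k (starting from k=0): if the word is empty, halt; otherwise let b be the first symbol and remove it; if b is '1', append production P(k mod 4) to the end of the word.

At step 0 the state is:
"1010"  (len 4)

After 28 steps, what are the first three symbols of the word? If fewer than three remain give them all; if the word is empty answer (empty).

[0] "1010"  (len 4)
[1] "0100010"  (len 7)
[2] "100010"  (len 6)
[3] "000101"  (len 6)
[4] "00101"  (len 5)
[5] "0101"  (len 4)
[6] "101"  (len 3)
[7] "011"  (len 3)
[8] "11"  (len 2)
[9] "10010"  (len 5)
[10] "00100000"  (len 8)
[11] "0100000"  (len 7)
[12] "100000"  (len 6)
[13] "000000010"  (len 9)
[14] "00000010"  (len 8)
[15] "0000010"  (len 7)
[16] "000010"  (len 6)
[17] "00010"  (len 5)
[18] "0010"  (len 4)
[19] "010"  (len 3)
[20] "10"  (len 2)
[21] "00010"  (len 5)
[22] "0010"  (len 4)
[23] "010"  (len 3)
[24] "10"  (len 2)
[25] "00010"  (len 5)
[26] "0010"  (len 4)
[27] "010"  (len 3)
[28] "10"  (len 2)

10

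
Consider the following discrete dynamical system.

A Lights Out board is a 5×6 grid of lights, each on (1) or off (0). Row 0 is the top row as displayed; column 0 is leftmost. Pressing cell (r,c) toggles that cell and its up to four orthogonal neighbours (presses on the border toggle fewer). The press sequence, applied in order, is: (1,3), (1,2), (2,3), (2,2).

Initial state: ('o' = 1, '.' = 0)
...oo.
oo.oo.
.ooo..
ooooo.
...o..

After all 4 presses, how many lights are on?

k=0  ...oo.
oo.oo.
.ooo..
ooooo.
...o..
k=1  ....o.
ooo...
.oo...
ooooo.
...o..
k=2  ..o.o.
o..o..
.o....
ooooo.
...o..
k=3  ..o.o.
o.....
.oooo.
ooo.o.
...o..
k=4  ..o.o.
o.o...
....o.
oo..o.
...o..

9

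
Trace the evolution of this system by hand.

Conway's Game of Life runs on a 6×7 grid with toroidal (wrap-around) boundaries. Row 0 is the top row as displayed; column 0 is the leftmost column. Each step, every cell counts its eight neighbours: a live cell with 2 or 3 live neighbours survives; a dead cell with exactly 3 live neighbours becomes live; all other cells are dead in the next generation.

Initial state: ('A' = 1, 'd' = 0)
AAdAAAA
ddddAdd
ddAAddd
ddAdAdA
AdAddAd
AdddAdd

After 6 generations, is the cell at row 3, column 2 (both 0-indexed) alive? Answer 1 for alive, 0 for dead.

[0] AAdAAAA
ddddAdd
ddAAddd
ddAdAdA
AdAddAd
AdddAdd
[1] AAdAddA
AAddddA
ddAdAAd
ddAdAAA
AdddAAd
ddAdddd
[2] ddddddA
dddAAdd
ddAdAdd
dAddddd
dAddAdd
ddAAAAd
[3] ddAdddd
dddAAAd
ddAdAdd
dAAAddd
dAddAAd
ddAAAAd
[4] ddAdddd
ddAdAAd
dAdddAd
dAdddAd
dAdddAd
dAAddAd
[5] ddAdAAd
dAAAAAd
dAAddAA
AAAdAAA
AAddAAA
dAAdddd
[6] dddddAd
Adddddd
ddddddd
ddddddd
ddddAdd
ddAdddd

0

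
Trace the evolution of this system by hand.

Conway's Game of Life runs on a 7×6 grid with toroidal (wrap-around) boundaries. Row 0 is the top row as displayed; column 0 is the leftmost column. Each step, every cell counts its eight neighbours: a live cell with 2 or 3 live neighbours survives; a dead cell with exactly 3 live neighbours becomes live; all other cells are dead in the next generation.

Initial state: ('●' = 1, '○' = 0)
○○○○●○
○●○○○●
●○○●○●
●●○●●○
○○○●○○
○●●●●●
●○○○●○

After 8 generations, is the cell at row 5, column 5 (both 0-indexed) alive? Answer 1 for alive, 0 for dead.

1

t=0: ○○○○●○
○●○○○●
●○○●○●
●●○●●○
○○○●○○
○●●●●●
●○○○●○
t=1: ●○○○●○
○○○○○●
○○○●○○
●●○●○○
○○○○○○
●●●○○●
●●●○○○
t=2: ●○○○○○
○○○○●●
●○●○●○
○○●○○○
○○○○○●
○○●○○●
○○●●○○
t=3: ○○○●●●
●●○●●○
○●○○●○
○●○●○●
○○○○○○
○○●●●○
○●●●○○
t=4: ○○○○○●
●●○○○○
○●○○○○
●○●○●○
○○○○○○
○●○○●○
○●○○○●
t=5: ○●○○○●
●●○○○○
○○●○○●
○●○○○○
○●○●○●
●○○○○○
○○○○●●
t=6: ○●○○●●
○●●○○●
○○●○○○
○●○○●○
○●●○○○
●○○○○○
○○○○●●
t=7: ○●●●○○
○●●●●●
●○●●○○
○●○●○○
●●●○○○
●●○○○●
○○○○●○
t=8: ●●○○○●
○○○○○●
●○○○○●
○○○●○○
○○○○○●
○○●○○●
○○○●●●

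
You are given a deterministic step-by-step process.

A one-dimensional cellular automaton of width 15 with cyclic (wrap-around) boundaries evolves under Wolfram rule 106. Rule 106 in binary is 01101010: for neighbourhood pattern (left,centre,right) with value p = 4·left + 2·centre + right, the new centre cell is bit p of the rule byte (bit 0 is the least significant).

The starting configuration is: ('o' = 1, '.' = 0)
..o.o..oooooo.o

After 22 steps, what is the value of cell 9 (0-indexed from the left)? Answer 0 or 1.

[0] ..o.o..oooooo.o
[1] .o.o..oo....oo.
[2] o.o..ooo...ooo.
[3] .o..oo.o..oo.oo
[4] o..oooo..oooooo
[5] o.oo..o.oo.....
[6] .ooo.o.ooo....o
[7] oo.oo.oo.o...o.
[8] ooooooooo...o.o
[9] ........o..o.oo
[10] .......o..o.ooo
[11] ......o..o.oo.o
[12] .....o..o.oooo.
[13] ....o..o.oo..o.
[14] ...o..o.ooo.o..
[15] ..o..o.oo.oo...
[16] .o..o.oooooo...
[17] o..o.oo....o...
[18] ..o.ooo...o...o
[19] .o.oo.o..o...o.
[20] o.oooo..o...o..
[21] .oo..o.o...o..o
[22] ooo.o.o...o..o.

0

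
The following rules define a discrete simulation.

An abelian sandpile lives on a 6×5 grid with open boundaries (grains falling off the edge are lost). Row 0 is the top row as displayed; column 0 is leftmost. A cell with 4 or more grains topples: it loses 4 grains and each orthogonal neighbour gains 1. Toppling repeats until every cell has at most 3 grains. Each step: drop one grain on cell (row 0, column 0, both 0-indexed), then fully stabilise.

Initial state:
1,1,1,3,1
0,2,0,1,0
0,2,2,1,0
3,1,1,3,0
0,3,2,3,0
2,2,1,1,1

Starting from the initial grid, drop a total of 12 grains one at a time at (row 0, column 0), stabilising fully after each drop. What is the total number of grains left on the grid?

[0] 1,1,1,3,1
0,2,0,1,0
0,2,2,1,0
3,1,1,3,0
0,3,2,3,0
2,2,1,1,1
[1] 2,1,1,3,1
0,2,0,1,0
0,2,2,1,0
3,1,1,3,0
0,3,2,3,0
2,2,1,1,1
[2] 3,1,1,3,1
0,2,0,1,0
0,2,2,1,0
3,1,1,3,0
0,3,2,3,0
2,2,1,1,1
[3] 0,2,1,3,1
1,2,0,1,0
0,2,2,1,0
3,1,1,3,0
0,3,2,3,0
2,2,1,1,1
[4] 1,2,1,3,1
1,2,0,1,0
0,2,2,1,0
3,1,1,3,0
0,3,2,3,0
2,2,1,1,1
[5] 2,2,1,3,1
1,2,0,1,0
0,2,2,1,0
3,1,1,3,0
0,3,2,3,0
2,2,1,1,1
[6] 3,2,1,3,1
1,2,0,1,0
0,2,2,1,0
3,1,1,3,0
0,3,2,3,0
2,2,1,1,1
[7] 0,3,1,3,1
2,2,0,1,0
0,2,2,1,0
3,1,1,3,0
0,3,2,3,0
2,2,1,1,1
[8] 1,3,1,3,1
2,2,0,1,0
0,2,2,1,0
3,1,1,3,0
0,3,2,3,0
2,2,1,1,1
[9] 2,3,1,3,1
2,2,0,1,0
0,2,2,1,0
3,1,1,3,0
0,3,2,3,0
2,2,1,1,1
[10] 3,3,1,3,1
2,2,0,1,0
0,2,2,1,0
3,1,1,3,0
0,3,2,3,0
2,2,1,1,1
[11] 1,0,2,3,1
3,3,0,1,0
0,2,2,1,0
3,1,1,3,0
0,3,2,3,0
2,2,1,1,1
[12] 2,0,2,3,1
3,3,0,1,0
0,2,2,1,0
3,1,1,3,0
0,3,2,3,0
2,2,1,1,1

43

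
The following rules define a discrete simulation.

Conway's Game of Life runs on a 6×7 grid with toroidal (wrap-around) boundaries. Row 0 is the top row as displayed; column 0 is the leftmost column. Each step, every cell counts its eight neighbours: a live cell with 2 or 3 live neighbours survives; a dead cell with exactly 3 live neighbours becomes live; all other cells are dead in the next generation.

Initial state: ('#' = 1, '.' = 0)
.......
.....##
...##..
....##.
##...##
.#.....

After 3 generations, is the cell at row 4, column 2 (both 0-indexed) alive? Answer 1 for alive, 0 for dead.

k=0  .......
.....##
...##..
....##.
##...##
.#.....
k=1  .......
....##.
...#..#
#..#...
##..###
.#....#
k=2  .....#.
....##.
...#.##
.###...
.##.##.
.#....#
k=3  ....###
.......
...#.##
##....#
....##.
###.#.#

0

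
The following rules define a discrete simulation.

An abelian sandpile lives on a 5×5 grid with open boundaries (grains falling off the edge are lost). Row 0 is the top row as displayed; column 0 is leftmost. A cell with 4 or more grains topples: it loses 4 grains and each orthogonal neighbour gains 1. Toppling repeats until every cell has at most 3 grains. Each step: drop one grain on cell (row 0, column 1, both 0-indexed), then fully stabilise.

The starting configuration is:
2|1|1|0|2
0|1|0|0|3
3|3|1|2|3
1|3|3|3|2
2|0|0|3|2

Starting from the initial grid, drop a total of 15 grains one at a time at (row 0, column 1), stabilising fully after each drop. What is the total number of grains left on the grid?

t=0: 2|1|1|0|2
0|1|0|0|3
3|3|1|2|3
1|3|3|3|2
2|0|0|3|2
t=1: 2|2|1|0|2
0|1|0|0|3
3|3|1|2|3
1|3|3|3|2
2|0|0|3|2
t=2: 2|3|1|0|2
0|1|0|0|3
3|3|1|2|3
1|3|3|3|2
2|0|0|3|2
t=3: 3|0|2|0|2
0|2|0|0|3
3|3|1|2|3
1|3|3|3|2
2|0|0|3|2
t=4: 3|1|2|0|2
0|2|0|0|3
3|3|1|2|3
1|3|3|3|2
2|0|0|3|2
t=5: 3|2|2|0|2
0|2|0|0|3
3|3|1|2|3
1|3|3|3|2
2|0|0|3|2
t=6: 3|3|2|0|2
0|2|0|0|3
3|3|1|2|3
1|3|3|3|2
2|0|0|3|2
t=7: 0|1|3|0|2
1|3|0|0|3
3|3|1|2|3
1|3|3|3|2
2|0|0|3|2
t=8: 0|2|3|0|2
1|3|0|0|3
3|3|1|2|3
1|3|3|3|2
2|0|0|3|2
t=9: 0|3|3|0|2
1|3|0|0|3
3|3|1|2|3
1|3|3|3|2
2|0|0|3|2
t=10: 1|2|0|1|2
3|1|2|0|3
0|2|3|3|3
3|1|1|1|3
2|1|2|0|3
t=11: 1|3|0|1|2
3|1|2|0|3
0|2|3|3|3
3|1|1|1|3
2|1|2|0|3
t=12: 2|0|1|1|2
3|2|2|0|3
0|2|3|3|3
3|1|1|1|3
2|1|2|0|3
t=13: 2|1|1|1|2
3|2|2|0|3
0|2|3|3|3
3|1|1|1|3
2|1|2|0|3
t=14: 2|2|1|1|2
3|2|2|0|3
0|2|3|3|3
3|1|1|1|3
2|1|2|0|3
t=15: 2|3|1|1|2
3|2|2|0|3
0|2|3|3|3
3|1|1|1|3
2|1|2|0|3

47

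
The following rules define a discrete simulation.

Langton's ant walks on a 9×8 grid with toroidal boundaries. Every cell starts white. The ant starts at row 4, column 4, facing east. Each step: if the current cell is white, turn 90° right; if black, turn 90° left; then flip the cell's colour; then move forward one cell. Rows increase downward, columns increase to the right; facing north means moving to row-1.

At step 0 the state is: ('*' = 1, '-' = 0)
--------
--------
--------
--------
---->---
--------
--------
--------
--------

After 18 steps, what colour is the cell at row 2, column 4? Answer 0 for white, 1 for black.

[0] --------
--------
--------
--------
---->---
--------
--------
--------
--------
[1] --------
--------
--------
--------
----*---
----v---
--------
--------
--------
[2] --------
--------
--------
--------
----*---
---<*---
--------
--------
--------
[3] --------
--------
--------
--------
---^*---
---**---
--------
--------
--------
[4] --------
--------
--------
--------
---*>---
---**---
--------
--------
--------
[5] --------
--------
--------
----^---
---*----
---**---
--------
--------
--------
[6] --------
--------
--------
----*>--
---*----
---**---
--------
--------
--------
[7] --------
--------
--------
----**--
---*-v--
---**---
--------
--------
--------
[8] --------
--------
--------
----**--
---*<*--
---**---
--------
--------
--------
[9] --------
--------
--------
----^*--
---***--
---**---
--------
--------
--------
[10] --------
--------
--------
---<-*--
---***--
---**---
--------
--------
--------
[11] --------
--------
---^----
---*-*--
---***--
---**---
--------
--------
--------
[12] --------
--------
---*>---
---*-*--
---***--
---**---
--------
--------
--------
[13] --------
--------
---**---
---*v*--
---***--
---**---
--------
--------
--------
[14] --------
--------
---**---
---<**--
---***--
---**---
--------
--------
--------
[15] --------
--------
---**---
----**--
---v**--
---**---
--------
--------
--------
[16] --------
--------
---**---
----**--
---->*--
---**---
--------
--------
--------
[17] --------
--------
---**---
----^*--
-----*--
---**---
--------
--------
--------
[18] --------
--------
---**---
---<-*--
-----*--
---**---
--------
--------
--------

1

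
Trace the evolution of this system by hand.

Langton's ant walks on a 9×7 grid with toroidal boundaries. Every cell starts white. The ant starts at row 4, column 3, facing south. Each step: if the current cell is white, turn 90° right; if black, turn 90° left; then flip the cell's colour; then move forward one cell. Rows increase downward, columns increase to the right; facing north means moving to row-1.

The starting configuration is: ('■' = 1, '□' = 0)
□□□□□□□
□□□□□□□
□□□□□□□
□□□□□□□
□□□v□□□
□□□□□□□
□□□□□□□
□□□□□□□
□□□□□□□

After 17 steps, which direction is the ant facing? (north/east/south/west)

0) □□□□□□□
□□□□□□□
□□□□□□□
□□□□□□□
□□□v□□□
□□□□□□□
□□□□□□□
□□□□□□□
□□□□□□□
1) □□□□□□□
□□□□□□□
□□□□□□□
□□□□□□□
□□<■□□□
□□□□□□□
□□□□□□□
□□□□□□□
□□□□□□□
2) □□□□□□□
□□□□□□□
□□□□□□□
□□^□□□□
□□■■□□□
□□□□□□□
□□□□□□□
□□□□□□□
□□□□□□□
3) □□□□□□□
□□□□□□□
□□□□□□□
□□■>□□□
□□■■□□□
□□□□□□□
□□□□□□□
□□□□□□□
□□□□□□□
4) □□□□□□□
□□□□□□□
□□□□□□□
□□■■□□□
□□■v□□□
□□□□□□□
□□□□□□□
□□□□□□□
□□□□□□□
5) □□□□□□□
□□□□□□□
□□□□□□□
□□■■□□□
□□■□>□□
□□□□□□□
□□□□□□□
□□□□□□□
□□□□□□□
6) □□□□□□□
□□□□□□□
□□□□□□□
□□■■□□□
□□■□■□□
□□□□v□□
□□□□□□□
□□□□□□□
□□□□□□□
7) □□□□□□□
□□□□□□□
□□□□□□□
□□■■□□□
□□■□■□□
□□□<■□□
□□□□□□□
□□□□□□□
□□□□□□□
8) □□□□□□□
□□□□□□□
□□□□□□□
□□■■□□□
□□■^■□□
□□□■■□□
□□□□□□□
□□□□□□□
□□□□□□□
9) □□□□□□□
□□□□□□□
□□□□□□□
□□■■□□□
□□■■>□□
□□□■■□□
□□□□□□□
□□□□□□□
□□□□□□□
10) □□□□□□□
□□□□□□□
□□□□□□□
□□■■^□□
□□■■□□□
□□□■■□□
□□□□□□□
□□□□□□□
□□□□□□□
11) □□□□□□□
□□□□□□□
□□□□□□□
□□■■■>□
□□■■□□□
□□□■■□□
□□□□□□□
□□□□□□□
□□□□□□□
12) □□□□□□□
□□□□□□□
□□□□□□□
□□■■■■□
□□■■□v□
□□□■■□□
□□□□□□□
□□□□□□□
□□□□□□□
13) □□□□□□□
□□□□□□□
□□□□□□□
□□■■■■□
□□■■<■□
□□□■■□□
□□□□□□□
□□□□□□□
□□□□□□□
14) □□□□□□□
□□□□□□□
□□□□□□□
□□■■^■□
□□■■■■□
□□□■■□□
□□□□□□□
□□□□□□□
□□□□□□□
15) □□□□□□□
□□□□□□□
□□□□□□□
□□■<□■□
□□■■■■□
□□□■■□□
□□□□□□□
□□□□□□□
□□□□□□□
16) □□□□□□□
□□□□□□□
□□□□□□□
□□■□□■□
□□■v■■□
□□□■■□□
□□□□□□□
□□□□□□□
□□□□□□□
17) □□□□□□□
□□□□□□□
□□□□□□□
□□■□□■□
□□■□>■□
□□□■■□□
□□□□□□□
□□□□□□□
□□□□□□□

east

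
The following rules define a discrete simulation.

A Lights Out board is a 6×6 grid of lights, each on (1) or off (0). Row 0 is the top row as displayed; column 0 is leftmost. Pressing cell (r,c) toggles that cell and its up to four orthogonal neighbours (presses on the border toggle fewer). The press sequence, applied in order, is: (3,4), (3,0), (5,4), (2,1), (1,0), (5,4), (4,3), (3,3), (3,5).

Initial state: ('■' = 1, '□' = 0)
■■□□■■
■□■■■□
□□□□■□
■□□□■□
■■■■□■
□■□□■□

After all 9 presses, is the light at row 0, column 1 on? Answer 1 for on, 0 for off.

k=0  ■■□□■■
■□■■■□
□□□□■□
■□□□■□
■■■■□■
□■□□■□
k=1  ■■□□■■
■□■■■□
□□□□□□
■□□■□■
■■■■■■
□■□□■□
k=2  ■■□□■■
■□■■■□
■□□□□□
□■□■□■
□■■■■■
□■□□■□
k=3  ■■□□■■
■□■■■□
■□□□□□
□■□■□■
□■■■□■
□■□■□■
k=4  ■■□□■■
■■■■■□
□■■□□□
□□□■□■
□■■■□■
□■□■□■
k=5  □■□□■■
□□■■■□
■■■□□□
□□□■□■
□■■■□■
□■□■□■
k=6  □■□□■■
□□■■■□
■■■□□□
□□□■□■
□■■■■■
□■□□■□
k=7  □■□□■■
□□■■■□
■■■□□□
□□□□□■
□■□□□■
□■□■■□
k=8  □■□□■■
□□■■■□
■■■■□□
□□■■■■
□■□■□■
□■□■■□
k=9  □■□□■■
□□■■■□
■■■■□■
□□■■□□
□■□■□□
□■□■■□

1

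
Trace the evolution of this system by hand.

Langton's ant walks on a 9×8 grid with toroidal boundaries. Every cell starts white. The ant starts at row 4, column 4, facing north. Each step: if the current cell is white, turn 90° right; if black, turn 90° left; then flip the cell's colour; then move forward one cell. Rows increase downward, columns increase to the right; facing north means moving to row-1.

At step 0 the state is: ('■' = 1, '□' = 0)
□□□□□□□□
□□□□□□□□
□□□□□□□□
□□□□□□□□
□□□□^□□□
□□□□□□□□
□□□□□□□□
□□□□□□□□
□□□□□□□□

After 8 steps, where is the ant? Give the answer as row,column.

4,4

k=0  □□□□□□□□
□□□□□□□□
□□□□□□□□
□□□□□□□□
□□□□^□□□
□□□□□□□□
□□□□□□□□
□□□□□□□□
□□□□□□□□
k=1  □□□□□□□□
□□□□□□□□
□□□□□□□□
□□□□□□□□
□□□□■>□□
□□□□□□□□
□□□□□□□□
□□□□□□□□
□□□□□□□□
k=2  □□□□□□□□
□□□□□□□□
□□□□□□□□
□□□□□□□□
□□□□■■□□
□□□□□v□□
□□□□□□□□
□□□□□□□□
□□□□□□□□
k=3  □□□□□□□□
□□□□□□□□
□□□□□□□□
□□□□□□□□
□□□□■■□□
□□□□<■□□
□□□□□□□□
□□□□□□□□
□□□□□□□□
k=4  □□□□□□□□
□□□□□□□□
□□□□□□□□
□□□□□□□□
□□□□^■□□
□□□□■■□□
□□□□□□□□
□□□□□□□□
□□□□□□□□
k=5  □□□□□□□□
□□□□□□□□
□□□□□□□□
□□□□□□□□
□□□<□■□□
□□□□■■□□
□□□□□□□□
□□□□□□□□
□□□□□□□□
k=6  □□□□□□□□
□□□□□□□□
□□□□□□□□
□□□^□□□□
□□□■□■□□
□□□□■■□□
□□□□□□□□
□□□□□□□□
□□□□□□□□
k=7  □□□□□□□□
□□□□□□□□
□□□□□□□□
□□□■>□□□
□□□■□■□□
□□□□■■□□
□□□□□□□□
□□□□□□□□
□□□□□□□□
k=8  □□□□□□□□
□□□□□□□□
□□□□□□□□
□□□■■□□□
□□□■v■□□
□□□□■■□□
□□□□□□□□
□□□□□□□□
□□□□□□□□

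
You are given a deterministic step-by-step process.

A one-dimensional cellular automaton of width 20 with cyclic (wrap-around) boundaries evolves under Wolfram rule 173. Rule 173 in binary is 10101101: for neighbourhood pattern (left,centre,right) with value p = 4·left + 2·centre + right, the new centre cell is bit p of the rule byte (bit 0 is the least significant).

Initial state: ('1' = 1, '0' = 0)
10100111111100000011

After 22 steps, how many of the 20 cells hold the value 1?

[0] 10100111111100000011
[1] 01100111111001111011
[2] 11000111110001110110
[3] 10010111100101101101
[4] 00011111000111011011
[5] 01011110010110110110
[6] 01111100011101101100
[7] 01111001011011011001
[8] 11110001110110110001
[9] 11100101101101100101
[10] 11000111011011000111
[11] 10010110110110010111
[12] 00011101101100011111
[13] 01011011011001011110
[14] 01110110110001111100
[15] 01101101100101111001
[16] 11011011000111110001
[17] 10110110010111100101
[18] 01101100011111000111
[19] 11011001011110010110
[20] 10110001111100011101
[21] 01100101111001011011
[22] 11000111110001110110

12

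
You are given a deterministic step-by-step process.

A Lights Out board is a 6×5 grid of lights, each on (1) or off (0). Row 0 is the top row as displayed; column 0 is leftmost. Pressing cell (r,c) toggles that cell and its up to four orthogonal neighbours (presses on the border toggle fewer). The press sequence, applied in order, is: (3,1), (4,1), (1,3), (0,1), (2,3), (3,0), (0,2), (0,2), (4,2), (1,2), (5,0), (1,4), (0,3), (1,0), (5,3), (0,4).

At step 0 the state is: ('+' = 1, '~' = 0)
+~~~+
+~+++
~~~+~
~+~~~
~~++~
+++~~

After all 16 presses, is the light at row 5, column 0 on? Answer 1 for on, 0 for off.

0

0) +~~~+
+~+++
~~~+~
~+~~~
~~++~
+++~~
1) +~~~+
+~+++
~+~+~
+~+~~
~+++~
+++~~
2) +~~~+
+~+++
~+~+~
+++~~
+~~+~
+~+~~
3) +~~++
+~~~~
~+~~~
+++~~
+~~+~
+~+~~
4) ~++++
++~~~
~+~~~
+++~~
+~~+~
+~+~~
5) ~++++
++~+~
~++++
++++~
+~~+~
+~+~~
6) ~++++
++~+~
+++++
~~++~
~~~+~
+~+~~
7) ~~~~+
++++~
+++++
~~++~
~~~+~
+~+~~
8) ~++++
++~+~
+++++
~~++~
~~~+~
+~+~~
9) ~++++
++~+~
+++++
~~~+~
~++~~
+~~~~
10) ~+~++
+~+~~
++~++
~~~+~
~++~~
+~~~~
11) ~+~++
+~+~~
++~++
~~~+~
+++~~
~+~~~
12) ~+~+~
+~+++
++~+~
~~~+~
+++~~
~+~~~
13) ~++~+
+~+~+
++~+~
~~~+~
+++~~
~+~~~
14) +++~+
~++~+
~+~+~
~~~+~
+++~~
~+~~~
15) +++~+
~++~+
~+~+~
~~~+~
++++~
~++++
16) ++++~
~++~~
~+~+~
~~~+~
++++~
~++++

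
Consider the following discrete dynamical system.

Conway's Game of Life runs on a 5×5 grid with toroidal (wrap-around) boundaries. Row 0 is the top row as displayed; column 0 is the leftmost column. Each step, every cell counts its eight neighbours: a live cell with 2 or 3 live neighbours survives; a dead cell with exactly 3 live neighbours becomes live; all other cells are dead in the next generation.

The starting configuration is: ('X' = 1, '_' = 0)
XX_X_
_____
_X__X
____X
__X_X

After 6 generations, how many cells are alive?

[0] XX_X_
_____
_X__X
____X
__X_X
[1] XXXXX
_XX_X
X____
____X
_XX_X
[2] _____
_____
XX_XX
_X_XX
_____
[3] _____
X___X
_X_X_
_X_X_
_____
[4] _____
X___X
_X_X_
_____
_____
[5] _____
X___X
X___X
_____
_____
[6] _____
X___X
X___X
_____
_____

4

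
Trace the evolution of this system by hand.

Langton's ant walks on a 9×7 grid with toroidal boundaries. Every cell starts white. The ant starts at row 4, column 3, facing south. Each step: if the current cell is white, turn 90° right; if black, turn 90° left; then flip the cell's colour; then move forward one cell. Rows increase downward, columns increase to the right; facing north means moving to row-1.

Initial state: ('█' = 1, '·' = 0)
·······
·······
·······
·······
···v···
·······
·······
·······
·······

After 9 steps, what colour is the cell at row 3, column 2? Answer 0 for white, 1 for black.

1

step 0: ·······
·······
·······
·······
···v···
·······
·······
·······
·······
step 1: ·······
·······
·······
·······
··<█···
·······
·······
·······
·······
step 2: ·······
·······
·······
··^····
··██···
·······
·······
·······
·······
step 3: ·······
·······
·······
··█>···
··██···
·······
·······
·······
·······
step 4: ·······
·······
·······
··██···
··█v···
·······
·······
·······
·······
step 5: ·······
·······
·······
··██···
··█·>··
·······
·······
·······
·······
step 6: ·······
·······
·······
··██···
··█·█··
····v··
·······
·······
·······
step 7: ·······
·······
·······
··██···
··█·█··
···<█··
·······
·······
·······
step 8: ·······
·······
·······
··██···
··█^█··
···██··
·······
·······
·······
step 9: ·······
·······
·······
··██···
··██>··
···██··
·······
·······
·······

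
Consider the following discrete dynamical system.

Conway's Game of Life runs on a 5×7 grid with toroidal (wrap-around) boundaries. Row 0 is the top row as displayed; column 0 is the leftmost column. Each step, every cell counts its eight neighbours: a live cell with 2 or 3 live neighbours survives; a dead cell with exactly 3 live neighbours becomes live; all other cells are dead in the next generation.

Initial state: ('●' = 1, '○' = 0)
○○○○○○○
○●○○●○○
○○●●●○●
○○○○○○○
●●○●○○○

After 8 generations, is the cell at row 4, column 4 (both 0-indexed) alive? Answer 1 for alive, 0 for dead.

[0] ○○○○○○○
○●○○●○○
○○●●●○●
○○○○○○○
●●○●○○○
[1] ●●●○○○○
○○●○●●○
○○●●●●○
●●○○●○○
○○○○○○○
[2] ○●●●○○○
○○○○○●●
○○●○○○●
○●●○●●○
○○●○○○○
[3] ○●●●○○○
●●○●○●●
●●●●●○●
○●●○○●○
○○○○●○○
[4] ○●○●○●●
○○○○○●○
○○○○○○○
○○○○○●●
○○○○●○○
[5] ○○○○○●●
○○○○●●●
○○○○○●●
○○○○○●○
●○○○●○○
[6] ●○○○○○○
●○○○●○○
○○○○○○○
○○○○●●○
○○○○●○○
[7] ○○○○○○○
○○○○○○○
○○○○●●○
○○○○●●○
○○○○●●○
[8] ○○○○○○○
○○○○○○○
○○○○●●○
○○○●○○●
○○○○●●○

1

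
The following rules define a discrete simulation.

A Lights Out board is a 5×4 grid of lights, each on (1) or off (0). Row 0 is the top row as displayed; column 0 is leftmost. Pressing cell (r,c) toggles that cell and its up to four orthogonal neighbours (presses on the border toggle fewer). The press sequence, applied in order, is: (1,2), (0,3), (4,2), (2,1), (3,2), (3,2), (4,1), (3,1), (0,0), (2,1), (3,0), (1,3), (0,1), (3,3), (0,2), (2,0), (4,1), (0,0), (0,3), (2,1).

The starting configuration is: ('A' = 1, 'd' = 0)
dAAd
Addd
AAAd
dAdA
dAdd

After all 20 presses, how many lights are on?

0) dAAd
Addd
AAAd
dAdA
dAdd
1) dAdd
AAAA
AAdd
dAdA
dAdd
2) dAAA
AAAd
AAdd
dAdA
dAdd
3) dAAA
AAAd
AAdd
dAAA
ddAA
4) dAAA
AdAd
ddAd
ddAA
ddAA
5) dAAA
AdAd
dddd
dAdd
dddA
6) dAAA
AdAd
ddAd
ddAA
ddAA
7) dAAA
AdAd
ddAd
dAAA
AAdA
8) dAAA
AdAd
dAAd
AddA
AddA
9) AdAA
ddAd
dAAd
AddA
AddA
10) AdAA
dAAd
Addd
AAdA
AddA
11) AdAA
dAAd
dddd
dddA
dddA
12) AdAd
dAdA
dddA
dddA
dddA
13) dAdd
dddA
dddA
dddA
dddA
14) dAdd
dddA
dddd
ddAd
dddd
15) ddAA
ddAA
dddd
ddAd
dddd
16) ddAA
AdAA
AAdd
AdAd
dddd
17) ddAA
AdAA
AAdd
AAAd
AAAd
18) AAAA
ddAA
AAdd
AAAd
AAAd
19) AAdd
ddAd
AAdd
AAAd
AAAd
20) AAdd
dAAd
ddAd
AdAd
AAAd

10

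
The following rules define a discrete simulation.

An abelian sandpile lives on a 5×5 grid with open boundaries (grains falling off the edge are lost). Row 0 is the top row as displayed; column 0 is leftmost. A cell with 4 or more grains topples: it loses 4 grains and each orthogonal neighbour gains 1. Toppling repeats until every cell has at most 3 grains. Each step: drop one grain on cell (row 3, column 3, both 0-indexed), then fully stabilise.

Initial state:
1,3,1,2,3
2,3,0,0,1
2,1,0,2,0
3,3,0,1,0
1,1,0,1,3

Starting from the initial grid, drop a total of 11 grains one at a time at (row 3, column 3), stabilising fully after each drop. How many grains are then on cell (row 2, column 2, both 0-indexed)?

gen 0: 1,3,1,2,3
2,3,0,0,1
2,1,0,2,0
3,3,0,1,0
1,1,0,1,3
gen 1: 1,3,1,2,3
2,3,0,0,1
2,1,0,2,0
3,3,0,2,0
1,1,0,1,3
gen 2: 1,3,1,2,3
2,3,0,0,1
2,1,0,2,0
3,3,0,3,0
1,1,0,1,3
gen 3: 1,3,1,2,3
2,3,0,0,1
2,1,0,3,0
3,3,1,0,1
1,1,0,2,3
gen 4: 1,3,1,2,3
2,3,0,0,1
2,1,0,3,0
3,3,1,1,1
1,1,0,2,3
gen 5: 1,3,1,2,3
2,3,0,0,1
2,1,0,3,0
3,3,1,2,1
1,1,0,2,3
gen 6: 1,3,1,2,3
2,3,0,0,1
2,1,0,3,0
3,3,1,3,1
1,1,0,2,3
gen 7: 1,3,1,2,3
2,3,0,1,1
2,1,1,0,1
3,3,2,1,2
1,1,0,3,3
gen 8: 1,3,1,2,3
2,3,0,1,1
2,1,1,0,1
3,3,2,2,2
1,1,0,3,3
gen 9: 1,3,1,2,3
2,3,0,1,1
2,1,1,0,1
3,3,2,3,2
1,1,0,3,3
gen 10: 1,3,1,2,3
2,3,0,1,1
2,1,1,1,2
3,3,3,2,0
1,1,1,1,1
gen 11: 1,3,1,2,3
2,3,0,1,1
2,1,1,1,2
3,3,3,3,0
1,1,1,1,1

1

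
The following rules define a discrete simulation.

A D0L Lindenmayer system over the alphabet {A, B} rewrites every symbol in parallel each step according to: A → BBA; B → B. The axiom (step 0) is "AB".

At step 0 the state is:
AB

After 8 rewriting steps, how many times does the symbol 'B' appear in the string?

[0] AB
[1] BBAB
[2] BBBBAB
[3] BBBBBBAB
[4] BBBBBBBBAB
[5] BBBBBBBBBBAB
[6] BBBBBBBBBBBBAB
[7] BBBBBBBBBBBBBBAB
[8] BBBBBBBBBBBBBBBBAB

17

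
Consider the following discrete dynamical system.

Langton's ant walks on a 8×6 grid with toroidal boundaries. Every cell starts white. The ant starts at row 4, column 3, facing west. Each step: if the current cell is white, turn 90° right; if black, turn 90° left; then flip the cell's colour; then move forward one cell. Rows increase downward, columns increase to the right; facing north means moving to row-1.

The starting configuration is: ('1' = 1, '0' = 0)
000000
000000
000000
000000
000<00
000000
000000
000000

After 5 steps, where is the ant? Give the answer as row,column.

gen 0: 000000
000000
000000
000000
000<00
000000
000000
000000
gen 1: 000000
000000
000000
000^00
000100
000000
000000
000000
gen 2: 000000
000000
000000
0001>0
000100
000000
000000
000000
gen 3: 000000
000000
000000
000110
0001v0
000000
000000
000000
gen 4: 000000
000000
000000
000110
000<10
000000
000000
000000
gen 5: 000000
000000
000000
000110
000010
000v00
000000
000000

5,3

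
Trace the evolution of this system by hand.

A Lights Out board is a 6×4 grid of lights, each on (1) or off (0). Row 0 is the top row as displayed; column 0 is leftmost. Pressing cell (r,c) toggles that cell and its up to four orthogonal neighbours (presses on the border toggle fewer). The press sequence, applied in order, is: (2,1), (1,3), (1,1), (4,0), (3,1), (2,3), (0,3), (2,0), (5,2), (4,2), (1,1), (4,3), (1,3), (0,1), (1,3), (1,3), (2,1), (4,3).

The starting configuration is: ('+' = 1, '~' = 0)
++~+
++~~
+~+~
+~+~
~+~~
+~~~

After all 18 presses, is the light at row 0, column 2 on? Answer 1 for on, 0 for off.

0

k=0  ++~+
++~~
+~+~
+~+~
~+~~
+~~~
k=1  ++~+
+~~~
~+~~
+++~
~+~~
+~~~
k=2  ++~~
+~++
~+~+
+++~
~+~~
+~~~
k=3  +~~~
~+~+
~~~+
+++~
~+~~
+~~~
k=4  +~~~
~+~+
~~~+
~++~
+~~~
~~~~
k=5  +~~~
~+~+
~+~+
+~~~
++~~
~~~~
k=6  +~~~
~+~~
~++~
+~~+
++~~
~~~~
k=7  +~++
~+~+
~++~
+~~+
++~~
~~~~
k=8  +~++
++~+
+~+~
~~~+
++~~
~~~~
k=9  +~++
++~+
+~+~
~~~+
+++~
~+++
k=10  +~++
++~+
+~+~
~~++
+~~+
~+~+
k=11  ++++
~~++
+++~
~~++
+~~+
~+~+
k=12  ++++
~~++
+++~
~~+~
+~+~
~+~~
k=13  +++~
~~~~
++++
~~+~
+~+~
~+~~
k=14  ~~~~
~+~~
++++
~~+~
+~+~
~+~~
k=15  ~~~+
~+++
+++~
~~+~
+~+~
~+~~
k=16  ~~~~
~+~~
++++
~~+~
+~+~
~+~~
k=17  ~~~~
~~~~
~~~+
~++~
+~+~
~+~~
k=18  ~~~~
~~~~
~~~+
~+++
+~~+
~+~+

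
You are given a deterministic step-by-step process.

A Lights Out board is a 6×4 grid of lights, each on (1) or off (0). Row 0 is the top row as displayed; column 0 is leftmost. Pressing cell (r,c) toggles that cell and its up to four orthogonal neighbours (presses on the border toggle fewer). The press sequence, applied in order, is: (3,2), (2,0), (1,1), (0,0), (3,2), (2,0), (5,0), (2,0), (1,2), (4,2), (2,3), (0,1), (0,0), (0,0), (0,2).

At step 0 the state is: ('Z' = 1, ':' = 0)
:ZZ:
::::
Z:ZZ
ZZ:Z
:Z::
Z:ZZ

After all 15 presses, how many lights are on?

[0] :ZZ:
::::
Z:ZZ
ZZ:Z
:Z::
Z:ZZ
[1] :ZZ:
::::
Z::Z
Z:Z:
:ZZ:
Z:ZZ
[2] :ZZ:
Z:::
:Z:Z
::Z:
:ZZ:
Z:ZZ
[3] ::Z:
:ZZ:
:::Z
::Z:
:ZZ:
Z:ZZ
[4] ZZZ:
ZZZ:
:::Z
::Z:
:ZZ:
Z:ZZ
[5] ZZZ:
ZZZ:
::ZZ
:Z:Z
:Z::
Z:ZZ
[6] ZZZ:
:ZZ:
ZZZZ
ZZ:Z
:Z::
Z:ZZ
[7] ZZZ:
:ZZ:
ZZZZ
ZZ:Z
ZZ::
:ZZZ
[8] ZZZ:
ZZZ:
::ZZ
:Z:Z
ZZ::
:ZZZ
[9] ZZ::
Z::Z
:::Z
:Z:Z
ZZ::
:ZZZ
[10] ZZ::
Z::Z
:::Z
:ZZZ
Z:ZZ
:Z:Z
[11] ZZ::
Z:::
::Z:
:ZZ:
Z:ZZ
:Z:Z
[12] ::Z:
ZZ::
::Z:
:ZZ:
Z:ZZ
:Z:Z
[13] ZZZ:
:Z::
::Z:
:ZZ:
Z:ZZ
:Z:Z
[14] ::Z:
ZZ::
::Z:
:ZZ:
Z:ZZ
:Z:Z
[15] :Z:Z
ZZZ:
::Z:
:ZZ:
Z:ZZ
:Z:Z

13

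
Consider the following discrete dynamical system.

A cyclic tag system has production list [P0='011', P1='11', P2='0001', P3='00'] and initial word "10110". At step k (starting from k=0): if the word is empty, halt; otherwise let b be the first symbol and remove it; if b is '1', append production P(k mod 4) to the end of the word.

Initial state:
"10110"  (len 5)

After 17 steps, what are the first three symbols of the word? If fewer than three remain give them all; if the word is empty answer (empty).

100

0) "10110"  (len 5)
1) "0110011"  (len 7)
2) "110011"  (len 6)
3) "100110001"  (len 9)
4) "0011000100"  (len 10)
5) "011000100"  (len 9)
6) "11000100"  (len 8)
7) "10001000001"  (len 11)
8) "000100000100"  (len 12)
9) "00100000100"  (len 11)
10) "0100000100"  (len 10)
11) "100000100"  (len 9)
12) "0000010000"  (len 10)
13) "000010000"  (len 9)
14) "00010000"  (len 8)
15) "0010000"  (len 7)
16) "010000"  (len 6)
17) "10000"  (len 5)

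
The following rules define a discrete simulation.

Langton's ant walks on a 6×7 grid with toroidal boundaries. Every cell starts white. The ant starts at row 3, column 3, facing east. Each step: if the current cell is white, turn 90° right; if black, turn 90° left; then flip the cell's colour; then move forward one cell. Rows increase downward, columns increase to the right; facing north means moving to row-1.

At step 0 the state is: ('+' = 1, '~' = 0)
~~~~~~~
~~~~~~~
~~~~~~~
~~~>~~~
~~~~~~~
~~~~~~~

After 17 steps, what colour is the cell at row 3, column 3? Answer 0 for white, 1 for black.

0) ~~~~~~~
~~~~~~~
~~~~~~~
~~~>~~~
~~~~~~~
~~~~~~~
1) ~~~~~~~
~~~~~~~
~~~~~~~
~~~+~~~
~~~v~~~
~~~~~~~
2) ~~~~~~~
~~~~~~~
~~~~~~~
~~~+~~~
~~<+~~~
~~~~~~~
3) ~~~~~~~
~~~~~~~
~~~~~~~
~~^+~~~
~~++~~~
~~~~~~~
4) ~~~~~~~
~~~~~~~
~~~~~~~
~~+>~~~
~~++~~~
~~~~~~~
5) ~~~~~~~
~~~~~~~
~~~^~~~
~~+~~~~
~~++~~~
~~~~~~~
6) ~~~~~~~
~~~~~~~
~~~+>~~
~~+~~~~
~~++~~~
~~~~~~~
7) ~~~~~~~
~~~~~~~
~~~++~~
~~+~v~~
~~++~~~
~~~~~~~
8) ~~~~~~~
~~~~~~~
~~~++~~
~~+<+~~
~~++~~~
~~~~~~~
9) ~~~~~~~
~~~~~~~
~~~^+~~
~~+++~~
~~++~~~
~~~~~~~
10) ~~~~~~~
~~~~~~~
~~<~+~~
~~+++~~
~~++~~~
~~~~~~~
11) ~~~~~~~
~~^~~~~
~~+~+~~
~~+++~~
~~++~~~
~~~~~~~
12) ~~~~~~~
~~+>~~~
~~+~+~~
~~+++~~
~~++~~~
~~~~~~~
13) ~~~~~~~
~~++~~~
~~+v+~~
~~+++~~
~~++~~~
~~~~~~~
14) ~~~~~~~
~~++~~~
~~<++~~
~~+++~~
~~++~~~
~~~~~~~
15) ~~~~~~~
~~++~~~
~~~++~~
~~v++~~
~~++~~~
~~~~~~~
16) ~~~~~~~
~~++~~~
~~~++~~
~~~>+~~
~~++~~~
~~~~~~~
17) ~~~~~~~
~~++~~~
~~~^+~~
~~~~+~~
~~++~~~
~~~~~~~

0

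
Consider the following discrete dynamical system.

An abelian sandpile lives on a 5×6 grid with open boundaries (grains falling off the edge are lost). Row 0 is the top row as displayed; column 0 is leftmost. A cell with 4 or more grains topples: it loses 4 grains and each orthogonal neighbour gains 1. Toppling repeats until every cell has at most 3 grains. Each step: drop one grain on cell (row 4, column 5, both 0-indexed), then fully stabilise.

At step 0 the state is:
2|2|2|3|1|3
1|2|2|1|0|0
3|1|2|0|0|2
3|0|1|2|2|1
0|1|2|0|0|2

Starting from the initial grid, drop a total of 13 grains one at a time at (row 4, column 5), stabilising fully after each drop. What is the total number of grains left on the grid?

gen 0: 2|2|2|3|1|3
1|2|2|1|0|0
3|1|2|0|0|2
3|0|1|2|2|1
0|1|2|0|0|2
gen 1: 2|2|2|3|1|3
1|2|2|1|0|0
3|1|2|0|0|2
3|0|1|2|2|1
0|1|2|0|0|3
gen 2: 2|2|2|3|1|3
1|2|2|1|0|0
3|1|2|0|0|2
3|0|1|2|2|2
0|1|2|0|1|0
gen 3: 2|2|2|3|1|3
1|2|2|1|0|0
3|1|2|0|0|2
3|0|1|2|2|2
0|1|2|0|1|1
gen 4: 2|2|2|3|1|3
1|2|2|1|0|0
3|1|2|0|0|2
3|0|1|2|2|2
0|1|2|0|1|2
gen 5: 2|2|2|3|1|3
1|2|2|1|0|0
3|1|2|0|0|2
3|0|1|2|2|2
0|1|2|0|1|3
gen 6: 2|2|2|3|1|3
1|2|2|1|0|0
3|1|2|0|0|2
3|0|1|2|2|3
0|1|2|0|2|0
gen 7: 2|2|2|3|1|3
1|2|2|1|0|0
3|1|2|0|0|2
3|0|1|2|2|3
0|1|2|0|2|1
gen 8: 2|2|2|3|1|3
1|2|2|1|0|0
3|1|2|0|0|2
3|0|1|2|2|3
0|1|2|0|2|2
gen 9: 2|2|2|3|1|3
1|2|2|1|0|0
3|1|2|0|0|2
3|0|1|2|2|3
0|1|2|0|2|3
gen 10: 2|2|2|3|1|3
1|2|2|1|0|0
3|1|2|0|0|3
3|0|1|2|3|0
0|1|2|0|3|1
gen 11: 2|2|2|3|1|3
1|2|2|1|0|0
3|1|2|0|0|3
3|0|1|2|3|0
0|1|2|0|3|2
gen 12: 2|2|2|3|1|3
1|2|2|1|0|0
3|1|2|0|0|3
3|0|1|2|3|0
0|1|2|0|3|3
gen 13: 2|2|2|3|1|3
1|2|2|1|0|0
3|1|2|0|1|3
3|0|1|3|0|2
0|1|2|1|1|1

44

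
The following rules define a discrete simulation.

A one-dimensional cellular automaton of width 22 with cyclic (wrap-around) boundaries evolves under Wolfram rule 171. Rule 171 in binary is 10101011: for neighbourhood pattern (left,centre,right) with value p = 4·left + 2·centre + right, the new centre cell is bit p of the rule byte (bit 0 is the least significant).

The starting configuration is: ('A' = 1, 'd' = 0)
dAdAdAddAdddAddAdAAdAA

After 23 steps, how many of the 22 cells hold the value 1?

11

step 0: dAdAdAddAdddAddAdAAdAA
step 1: AdAdAddAddAAddAdAAdAAd
step 2: dAdAddAddAAddAdAAdAAdA
step 3: AdAddAddAAddAdAAdAAdAd
step 4: dAddAddAAddAdAAdAAdAdA
step 5: AddAddAAddAdAAdAAdAdAd
step 6: ddAddAAddAdAAdAAdAdAdA
step 7: dAddAAddAdAAdAAdAdAdAd
step 8: AddAAddAdAAdAAdAdAdAdd
step 9: ddAAddAdAAdAAdAdAdAddA
step 10: dAAddAdAAdAAdAdAdAddAd
step 11: AAddAdAAdAAdAdAdAddAdd
step 12: AddAdAAdAAdAdAdAddAddA
step 13: ddAdAAdAAdAdAdAddAddAA
step 14: dAdAAdAAdAdAdAddAddAAd
step 15: AdAAdAAdAdAdAddAddAAdd
step 16: dAAdAAdAdAdAddAddAAddA
step 17: AAdAAdAdAdAddAddAAddAd
step 18: AdAAdAdAdAddAddAAddAdA
step 19: dAAdAdAdAddAddAAddAdAA
step 20: AAdAdAdAddAddAAddAdAAd
step 21: AdAdAdAddAddAAddAdAAdA
step 22: dAdAdAddAddAAddAdAAdAA
step 23: AdAdAddAddAAddAdAAdAAd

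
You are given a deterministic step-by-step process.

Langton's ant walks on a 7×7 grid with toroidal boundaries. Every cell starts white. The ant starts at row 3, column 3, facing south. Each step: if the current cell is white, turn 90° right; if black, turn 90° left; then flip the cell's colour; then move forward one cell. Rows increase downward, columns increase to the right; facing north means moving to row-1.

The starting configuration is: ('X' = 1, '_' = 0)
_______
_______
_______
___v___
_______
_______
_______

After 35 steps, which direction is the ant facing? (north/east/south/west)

west

step 0: _______
_______
_______
___v___
_______
_______
_______
step 1: _______
_______
_______
__<X___
_______
_______
_______
step 2: _______
_______
__^____
__XX___
_______
_______
_______
step 3: _______
_______
__X>___
__XX___
_______
_______
_______
step 4: _______
_______
__XX___
__Xv___
_______
_______
_______
step 5: _______
_______
__XX___
__X_>__
_______
_______
_______
step 6: _______
_______
__XX___
__X_X__
____v__
_______
_______
step 7: _______
_______
__XX___
__X_X__
___<X__
_______
_______
step 8: _______
_______
__XX___
__X^X__
___XX__
_______
_______
step 9: _______
_______
__XX___
__XX>__
___XX__
_______
_______
step 10: _______
_______
__XX^__
__XX___
___XX__
_______
_______
step 11: _______
_______
__XXX>_
__XX___
___XX__
_______
_______
step 12: _______
_______
__XXXX_
__XX_v_
___XX__
_______
_______
step 13: _______
_______
__XXXX_
__XX<X_
___XX__
_______
_______
step 14: _______
_______
__XX^X_
__XXXX_
___XX__
_______
_______
step 15: _______
_______
__X<_X_
__XXXX_
___XX__
_______
_______
step 16: _______
_______
__X__X_
__XvXX_
___XX__
_______
_______
step 17: _______
_______
__X__X_
__X_>X_
___XX__
_______
_______
step 18: _______
_______
__X_^X_
__X__X_
___XX__
_______
_______
step 19: _______
_______
__X_X>_
__X__X_
___XX__
_______
_______
step 20: _______
_____^_
__X_X__
__X__X_
___XX__
_______
_______
step 21: _______
_____X>
__X_X__
__X__X_
___XX__
_______
_______
step 22: _______
_____XX
__X_X_v
__X__X_
___XX__
_______
_______
step 23: _______
_____XX
__X_X<X
__X__X_
___XX__
_______
_______
step 24: _______
_____^X
__X_XXX
__X__X_
___XX__
_______
_______
step 25: _______
____<_X
__X_XXX
__X__X_
___XX__
_______
_______
step 26: ____^__
____X_X
__X_XXX
__X__X_
___XX__
_______
_______
step 27: ____X>_
____X_X
__X_XXX
__X__X_
___XX__
_______
_______
step 28: ____XX_
____XvX
__X_XXX
__X__X_
___XX__
_______
_______
step 29: ____XX_
____<XX
__X_XXX
__X__X_
___XX__
_______
_______
step 30: ____XX_
_____XX
__X_vXX
__X__X_
___XX__
_______
_______
step 31: ____XX_
_____XX
__X__>X
__X__X_
___XX__
_______
_______
step 32: ____XX_
_____^X
__X___X
__X__X_
___XX__
_______
_______
step 33: ____XX_
____<_X
__X___X
__X__X_
___XX__
_______
_______
step 34: ____^X_
____X_X
__X___X
__X__X_
___XX__
_______
_______
step 35: ___<_X_
____X_X
__X___X
__X__X_
___XX__
_______
_______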